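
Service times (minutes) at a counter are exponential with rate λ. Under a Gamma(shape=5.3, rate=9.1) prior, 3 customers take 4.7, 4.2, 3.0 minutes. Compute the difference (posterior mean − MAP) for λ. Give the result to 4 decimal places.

0.0476

Σ times = 11.9. Posterior: Gamma(shape = 5.3+3 = 8.3, rate = 9.1+11.9 = 21.0).
Mode = (α−1)/β = 7.3/21.0 = 0.3476.
Mean = α/β = 8.3/21.0 = 0.3952.
Difference = 0.3952 − 0.3476 = 0.0476.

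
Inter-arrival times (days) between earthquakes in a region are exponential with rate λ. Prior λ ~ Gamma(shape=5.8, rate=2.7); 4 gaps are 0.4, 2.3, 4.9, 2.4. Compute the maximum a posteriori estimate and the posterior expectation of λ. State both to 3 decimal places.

maximum a posteriori estimate = 0.693, posterior expectation = 0.772

Σ times = 10.0. Posterior: Gamma(shape = 5.8+4 = 9.8, rate = 2.7+10.0 = 12.7).
Mode = (α−1)/β = 8.8/12.7 = 0.693.
Mean = α/β = 9.8/12.7 = 0.772.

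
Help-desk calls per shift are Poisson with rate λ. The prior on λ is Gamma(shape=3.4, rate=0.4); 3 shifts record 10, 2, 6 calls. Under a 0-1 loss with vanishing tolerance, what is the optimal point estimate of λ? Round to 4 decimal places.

6.0000

Σ counts = 18. Posterior: Gamma(shape = 3.4+18 = 21.4, rate = 0.4+3 = 3.4).
Mode = (α−1)/β = 20.4/3.4 = 6.0000.
Mean = α/β = 21.4/3.4 = 6.2941.
This is the posterior mode — the MAP estimate.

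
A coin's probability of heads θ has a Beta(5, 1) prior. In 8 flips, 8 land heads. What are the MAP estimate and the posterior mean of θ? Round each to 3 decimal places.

MAP estimate = 1.000, posterior mean = 0.929

Posterior: Beta(5+8, 1+0) = Beta(13, 1).
Since β = 1 ≤ 1 and α > 1, the Beta density is monotone increasing on [0,1]; the mode is at 1.
Mean = 13/(13+1) = 0.929.
The posterior is left-skewed, so the mode exceeds the mean.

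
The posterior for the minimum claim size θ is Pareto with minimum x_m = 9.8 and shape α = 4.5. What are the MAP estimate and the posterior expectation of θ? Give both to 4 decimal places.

The Pareto density is strictly decreasing on [x_m, ∞), so the mode is x_m = 9.8000.
Mean = α·x_m/(α−1) = 4.5·9.8/3.5 = 12.6000.
The posterior is right-skewed, so the mean exceeds the mode.

MAP: 9.8000. Posterior mean: 12.6000.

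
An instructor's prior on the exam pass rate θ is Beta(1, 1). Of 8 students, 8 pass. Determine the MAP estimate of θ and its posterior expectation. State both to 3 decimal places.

MAP estimate = 1.000, posterior expectation = 0.900

Posterior: Beta(1+8, 1+0) = Beta(9, 1).
Since β = 1 ≤ 1 and α > 1, the Beta density is monotone increasing on [0,1]; the mode is at 1.
Mean = 9/(9+1) = 0.900.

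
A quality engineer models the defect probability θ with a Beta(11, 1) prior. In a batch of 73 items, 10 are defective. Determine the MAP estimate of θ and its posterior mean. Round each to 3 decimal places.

MAP = 0.241, posterior mean = 0.247

Posterior: Beta(11+10, 1+63) = Beta(21, 64).
Mode = (21−1)/(21+64−2) = 20/83 = 0.241.
Mean = 21/(21+64) = 21/85 = 0.247.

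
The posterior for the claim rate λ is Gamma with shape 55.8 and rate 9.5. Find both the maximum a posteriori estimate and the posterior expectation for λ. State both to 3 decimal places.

Mode = (α−1)/β = 54.8/9.5 = 5.768.
Mean = α/β = 55.8/9.5 = 5.874.
Right-skewed posterior ⇒ mode < mean.

MAP: 5.768. Posterior mean: 5.874.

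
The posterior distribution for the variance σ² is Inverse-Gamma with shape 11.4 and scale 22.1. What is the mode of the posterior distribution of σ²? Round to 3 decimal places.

1.782

Mode = β/(α+1) = 22.1/12.4 = 1.782.
Mean = β/(α−1) = 22.1/10.4 = 2.125.
This is the posterior mode — the MAP estimate.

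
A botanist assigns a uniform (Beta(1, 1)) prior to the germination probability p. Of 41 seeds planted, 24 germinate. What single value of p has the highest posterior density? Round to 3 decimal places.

0.585

Posterior: Beta(1+24, 1+17) = Beta(25, 18).
Mode = (25−1)/(25+18−2) = 24/41 = 0.585.
With a flat prior the MAP equals the MLE, 24/41.
Mean = 25/(25+18) = 25/43 = 0.581.
This is the posterior mode — the MAP estimate.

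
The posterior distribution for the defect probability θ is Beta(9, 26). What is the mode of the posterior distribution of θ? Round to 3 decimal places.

0.242

Mode = (9−1)/(9+26−2) = 8/33 = 0.242.
Mean = 9/(9+26) = 9/35 = 0.257.
This is the posterior mode — the MAP estimate.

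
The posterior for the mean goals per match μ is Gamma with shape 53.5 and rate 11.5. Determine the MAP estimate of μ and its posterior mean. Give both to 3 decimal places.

μ_MAP = 4.565, E[μ|data] = 4.652

Mode = (α−1)/β = 52.5/11.5 = 4.565.
Mean = α/β = 53.5/11.5 = 4.652.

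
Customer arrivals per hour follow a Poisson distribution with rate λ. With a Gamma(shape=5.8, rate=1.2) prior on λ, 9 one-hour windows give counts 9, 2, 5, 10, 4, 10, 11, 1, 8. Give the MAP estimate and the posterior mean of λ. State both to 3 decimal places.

Σ counts = 60. Posterior: Gamma(shape = 5.8+60 = 65.8, rate = 1.2+9 = 10.2).
Mode = (α−1)/β = 64.8/10.2 = 6.353.
Mean = α/β = 65.8/10.2 = 6.451.
The posterior is right-skewed, so the mean exceeds the mode.

MAP: 6.353. Posterior mean: 6.451.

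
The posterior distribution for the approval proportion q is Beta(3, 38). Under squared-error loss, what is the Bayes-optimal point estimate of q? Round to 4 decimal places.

0.0732

Mode = (3−1)/(3+38−2) = 2/39 = 0.0513.
Mean = 3/(3+38) = 3/41 = 0.0732.
Squared-error loss ⇒ the optimal estimator is the posterior mean.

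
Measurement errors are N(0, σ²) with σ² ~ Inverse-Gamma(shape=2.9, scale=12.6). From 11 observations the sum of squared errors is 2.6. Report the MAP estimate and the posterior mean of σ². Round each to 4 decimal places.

MAP = 1.4787; posterior mean = 1.8784

Posterior: Inverse-Gamma(shape = 2.9+11/2 = 8.4, scale = 12.6+2.6/2 = 13.9).
Mode = β/(α+1) = 13.9/9.4 = 1.4787.
Mean = β/(α−1) = 13.9/7.4 = 1.8784.
The mean is pulled above the mode by the posterior's right skew.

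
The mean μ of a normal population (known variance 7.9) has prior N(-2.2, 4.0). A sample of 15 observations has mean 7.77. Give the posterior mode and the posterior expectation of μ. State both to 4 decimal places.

MAP = 6.6100; posterior mean = 6.6100

Posterior for μ is Normal. Precision-weighted mean: (1/4.0·-2.2 + 15/7.9·7.77) / (1/4.0 + 15/7.9) = 6.6100.
A Normal posterior is symmetric, so mode = mean.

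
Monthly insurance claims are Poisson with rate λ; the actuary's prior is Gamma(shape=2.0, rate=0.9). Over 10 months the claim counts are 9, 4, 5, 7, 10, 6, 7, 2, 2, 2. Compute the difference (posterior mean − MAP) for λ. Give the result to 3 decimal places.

Σ counts = 54. Posterior: Gamma(shape = 2.0+54 = 56.0, rate = 0.9+10 = 10.9).
Mode = (α−1)/β = 55.0/10.9 = 5.046.
Mean = α/β = 56.0/10.9 = 5.138.
Difference = 5.138 − 5.046 = 0.092.
The mean is pulled above the mode by the posterior's right skew.

0.092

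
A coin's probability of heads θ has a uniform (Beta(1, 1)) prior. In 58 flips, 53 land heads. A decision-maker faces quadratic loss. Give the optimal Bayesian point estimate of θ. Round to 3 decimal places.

0.900

Posterior: Beta(1+53, 1+5) = Beta(54, 6).
Mode = (54−1)/(54+6−2) = 53/58 = 0.914.
With a flat prior the MAP equals the MLE, 53/58.
Mean = 54/(54+6) = 54/60 = 0.900.
Quadratic loss ⇒ the optimal estimator is the posterior mean.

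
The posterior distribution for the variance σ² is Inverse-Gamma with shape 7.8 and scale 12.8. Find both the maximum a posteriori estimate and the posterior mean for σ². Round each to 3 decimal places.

Mode = β/(α+1) = 12.8/8.8 = 1.455.
Mean = β/(α−1) = 12.8/6.8 = 1.882.

MAP = 1.455; posterior mean = 1.882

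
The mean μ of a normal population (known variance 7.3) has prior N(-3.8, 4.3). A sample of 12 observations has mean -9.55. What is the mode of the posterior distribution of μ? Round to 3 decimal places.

-8.837

Posterior for μ is Normal. Precision-weighted mean: (1/4.3·-3.8 + 12/7.3·-9.55) / (1/4.3 + 12/7.3) = -8.837.
A Normal posterior is symmetric, so mode = mean.
This is the posterior mode — the MAP estimate.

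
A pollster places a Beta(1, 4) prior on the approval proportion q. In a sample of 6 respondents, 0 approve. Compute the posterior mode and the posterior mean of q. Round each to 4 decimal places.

MAP: 0.0000. Posterior mean: 0.0909.

Posterior: Beta(1+0, 4+6) = Beta(1, 10).
Since α = 1 ≤ 1 and β > 1, the Beta density is monotone decreasing on [0,1]; the mode is at 0.
Mean = 1/(1+10) = 0.0909.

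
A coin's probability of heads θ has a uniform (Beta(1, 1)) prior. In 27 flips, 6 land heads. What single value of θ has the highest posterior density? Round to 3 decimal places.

Posterior: Beta(1+6, 1+21) = Beta(7, 22).
Mode = (7−1)/(7+22−2) = 6/27 = 0.222.
With a flat prior the MAP equals the MLE, 6/27.
Mean = 7/(7+22) = 7/29 = 0.241.
This is the posterior mode — the MAP estimate.

0.222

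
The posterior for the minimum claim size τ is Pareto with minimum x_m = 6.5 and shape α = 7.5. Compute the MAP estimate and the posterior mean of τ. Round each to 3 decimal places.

MAP = 6.500; posterior mean = 7.500

The Pareto density is strictly decreasing on [x_m, ∞), so the mode is x_m = 6.500.
Mean = α·x_m/(α−1) = 7.5·6.5/6.5 = 7.500.
Right-skewed posterior ⇒ mode < mean.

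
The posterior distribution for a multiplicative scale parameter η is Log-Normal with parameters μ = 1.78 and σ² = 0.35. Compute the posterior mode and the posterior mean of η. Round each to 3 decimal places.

Mode = exp(μ − σ²) = exp(1.43) = 4.179.
Mean = exp(μ + σ²/2) = exp(1.955) = 7.064.

MAP = 4.179; posterior mean = 7.064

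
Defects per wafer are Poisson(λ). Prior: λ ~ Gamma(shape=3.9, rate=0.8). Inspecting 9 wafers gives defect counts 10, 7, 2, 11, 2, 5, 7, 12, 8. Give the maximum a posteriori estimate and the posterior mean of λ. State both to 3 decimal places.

Σ counts = 64. Posterior: Gamma(shape = 3.9+64 = 67.9, rate = 0.8+9 = 9.8).
Mode = (α−1)/β = 66.9/9.8 = 6.827.
Mean = α/β = 67.9/9.8 = 6.929.
The posterior is right-skewed, so the mean exceeds the mode.

maximum a posteriori estimate = 6.827, posterior mean = 6.929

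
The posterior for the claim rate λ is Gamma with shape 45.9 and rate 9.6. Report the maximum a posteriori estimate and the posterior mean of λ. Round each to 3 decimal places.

Mode = (α−1)/β = 44.9/9.6 = 4.677.
Mean = α/β = 45.9/9.6 = 4.781.
Right-skewed posterior ⇒ mode < mean.

maximum a posteriori estimate = 4.677, posterior mean = 4.781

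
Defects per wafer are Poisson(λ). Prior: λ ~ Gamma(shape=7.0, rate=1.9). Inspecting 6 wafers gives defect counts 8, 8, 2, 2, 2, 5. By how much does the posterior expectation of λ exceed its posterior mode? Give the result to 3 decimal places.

Σ counts = 27. Posterior: Gamma(shape = 7.0+27 = 34.0, rate = 1.9+6 = 7.9).
Mode = (α−1)/β = 33.0/7.9 = 4.177.
Mean = α/β = 34.0/7.9 = 4.304.
Difference = 4.304 − 4.177 = 0.127.
Right-skewed posterior ⇒ mode < mean.

0.127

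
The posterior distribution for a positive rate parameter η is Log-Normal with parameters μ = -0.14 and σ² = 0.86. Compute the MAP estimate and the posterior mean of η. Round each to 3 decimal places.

MAP estimate = 0.368, posterior mean = 1.336

Mode = exp(μ − σ²) = exp(-1.00) = 0.368.
Mean = exp(μ + σ²/2) = exp(0.290) = 1.336.
Right-skewed posterior ⇒ mode < mean.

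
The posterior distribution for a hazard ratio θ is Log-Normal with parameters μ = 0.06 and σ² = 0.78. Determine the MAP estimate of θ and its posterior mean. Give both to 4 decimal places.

θ_MAP = 0.4868, E[θ|data] = 1.5683

Mode = exp(μ − σ²) = exp(-0.72) = 0.4868.
Mean = exp(μ + σ²/2) = exp(0.450) = 1.5683.
The posterior is right-skewed, so the mean exceeds the mode.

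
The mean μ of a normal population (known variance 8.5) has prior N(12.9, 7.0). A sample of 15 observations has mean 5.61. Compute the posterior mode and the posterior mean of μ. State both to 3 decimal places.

MAP: 6.156. Posterior mean: 6.156.

Posterior for μ is Normal. Precision-weighted mean: (1/7.0·12.9 + 15/8.5·5.61) / (1/7.0 + 15/8.5) = 6.156.
A Normal posterior is symmetric, so mode = mean.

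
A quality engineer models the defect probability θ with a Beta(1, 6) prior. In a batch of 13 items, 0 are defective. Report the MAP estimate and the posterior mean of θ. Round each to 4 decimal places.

Posterior: Beta(1+0, 6+13) = Beta(1, 19).
Since α = 1 ≤ 1 and β > 1, the Beta density is monotone decreasing on [0,1]; the mode is at 0.
Mean = 1/(1+19) = 0.0500.
Right-skewed posterior ⇒ mode < mean.

MAP = 0.0000; posterior mean = 0.0500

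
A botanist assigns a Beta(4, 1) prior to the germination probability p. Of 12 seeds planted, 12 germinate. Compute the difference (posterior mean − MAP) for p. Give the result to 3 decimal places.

-0.059

Posterior: Beta(4+12, 1+0) = Beta(16, 1).
Since β = 1 ≤ 1 and α > 1, the Beta density is monotone increasing on [0,1]; the mode is at 1.
Mean = 16/(16+1) = 0.941.
Difference = 0.941 − 1.000 = -0.059.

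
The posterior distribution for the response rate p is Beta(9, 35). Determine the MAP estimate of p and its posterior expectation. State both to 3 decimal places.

Mode = (9−1)/(9+35−2) = 8/42 = 0.190.
Mean = 9/(9+35) = 9/44 = 0.205.
Right-skewed posterior ⇒ mode < mean.

MAP = 0.190; posterior mean = 0.205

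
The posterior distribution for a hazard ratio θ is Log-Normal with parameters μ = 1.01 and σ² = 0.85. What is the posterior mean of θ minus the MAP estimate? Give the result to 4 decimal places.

Mode = exp(μ − σ²) = exp(0.16) = 1.1735.
Mean = exp(μ + σ²/2) = exp(1.435) = 4.1996.
Difference = 4.1996 − 1.1735 = 3.0261.

3.0261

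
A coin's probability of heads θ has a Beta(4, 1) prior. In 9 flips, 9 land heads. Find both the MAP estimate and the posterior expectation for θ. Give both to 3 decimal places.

Posterior: Beta(4+9, 1+0) = Beta(13, 1).
Since β = 1 ≤ 1 and α > 1, the Beta density is monotone increasing on [0,1]; the mode is at 1.
Mean = 13/(13+1) = 0.929.
Left-skewed posterior ⇒ mean < mode.

MAP = 1.000, posterior mean = 0.929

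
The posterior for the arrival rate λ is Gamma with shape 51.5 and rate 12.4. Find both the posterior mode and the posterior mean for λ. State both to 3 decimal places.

Mode = (α−1)/β = 50.5/12.4 = 4.073.
Mean = α/β = 51.5/12.4 = 4.153.

MAP = 4.073, posterior mean = 4.153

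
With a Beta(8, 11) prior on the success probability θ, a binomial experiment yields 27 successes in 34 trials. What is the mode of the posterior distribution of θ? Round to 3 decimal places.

0.667

Posterior: Beta(8+27, 11+7) = Beta(35, 18).
Mode = (35−1)/(35+18−2) = 34/51 = 0.667.
Mean = 35/(35+18) = 35/53 = 0.660.
This is the posterior mode — the MAP estimate.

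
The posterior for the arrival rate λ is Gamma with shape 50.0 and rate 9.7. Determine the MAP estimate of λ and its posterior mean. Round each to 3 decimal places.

Mode = (α−1)/β = 49.0/9.7 = 5.052.
Mean = α/β = 50.0/9.7 = 5.155.

MAP = 5.052; posterior mean = 5.155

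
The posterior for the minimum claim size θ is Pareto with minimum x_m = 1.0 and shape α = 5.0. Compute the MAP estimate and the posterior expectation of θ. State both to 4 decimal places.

The Pareto density is strictly decreasing on [x_m, ∞), so the mode is x_m = 1.0000.
Mean = α·x_m/(α−1) = 5.0·1.0/4.0 = 1.2500.

MAP = 1.0000, posterior mean = 1.2500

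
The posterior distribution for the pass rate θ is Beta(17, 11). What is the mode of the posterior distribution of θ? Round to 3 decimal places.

0.615

Mode = (17−1)/(17+11−2) = 16/26 = 0.615.
Mean = 17/(17+11) = 17/28 = 0.607.
This is the posterior mode — the MAP estimate.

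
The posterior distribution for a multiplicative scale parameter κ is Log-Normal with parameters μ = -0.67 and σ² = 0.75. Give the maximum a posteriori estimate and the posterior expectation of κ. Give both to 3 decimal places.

Mode = exp(μ − σ²) = exp(-1.42) = 0.242.
Mean = exp(μ + σ²/2) = exp(-0.295) = 0.745.
Right-skewed posterior ⇒ mode < mean.

κ_MAP = 0.242, E[κ|data] = 0.745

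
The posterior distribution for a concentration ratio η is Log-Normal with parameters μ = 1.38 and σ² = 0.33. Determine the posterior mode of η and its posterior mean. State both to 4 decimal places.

MAP = 2.8577; posterior mean = 4.6880

Mode = exp(μ − σ²) = exp(1.05) = 2.8577.
Mean = exp(μ + σ²/2) = exp(1.545) = 4.6880.
The mean is pulled above the mode by the posterior's right skew.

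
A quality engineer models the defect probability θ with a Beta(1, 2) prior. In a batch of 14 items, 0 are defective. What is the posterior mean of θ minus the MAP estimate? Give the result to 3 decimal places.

Posterior: Beta(1+0, 2+14) = Beta(1, 16).
Since α = 1 ≤ 1 and β > 1, the Beta density is monotone decreasing on [0,1]; the mode is at 0.
Mean = 1/(1+16) = 0.059.
Difference = 0.059 − 0.000 = 0.059.
The mean is pulled above the mode by the posterior's right skew.

0.059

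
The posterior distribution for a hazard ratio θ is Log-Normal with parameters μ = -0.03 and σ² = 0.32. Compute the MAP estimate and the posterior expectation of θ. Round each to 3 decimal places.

Mode = exp(μ − σ²) = exp(-0.35) = 0.705.
Mean = exp(μ + σ²/2) = exp(0.130) = 1.139.
The mean is pulled above the mode by the posterior's right skew.

MAP = 0.705; posterior mean = 1.139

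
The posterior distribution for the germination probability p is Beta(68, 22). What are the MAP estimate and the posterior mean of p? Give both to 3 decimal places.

Mode = (68−1)/(68+22−2) = 67/88 = 0.761.
Mean = 68/(68+22) = 68/90 = 0.756.

MAP: 0.761. Posterior mean: 0.756.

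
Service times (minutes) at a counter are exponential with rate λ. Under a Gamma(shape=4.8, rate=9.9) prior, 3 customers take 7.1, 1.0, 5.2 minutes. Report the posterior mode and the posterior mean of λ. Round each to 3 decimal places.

Σ times = 13.3. Posterior: Gamma(shape = 4.8+3 = 7.8, rate = 9.9+13.3 = 23.2).
Mode = (α−1)/β = 6.8/23.2 = 0.293.
Mean = α/β = 7.8/23.2 = 0.336.
Right-skewed posterior ⇒ mode < mean.

MAP: 0.293. Posterior mean: 0.336.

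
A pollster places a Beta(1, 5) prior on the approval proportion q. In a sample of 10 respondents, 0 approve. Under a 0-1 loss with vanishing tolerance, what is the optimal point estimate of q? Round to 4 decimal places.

0.0000

Posterior: Beta(1+0, 5+10) = Beta(1, 15).
Since α = 1 ≤ 1 and β > 1, the Beta density is monotone decreasing on [0,1]; the mode is at 0.
Mean = 1/(1+15) = 0.0625.
This is the posterior mode — the MAP estimate.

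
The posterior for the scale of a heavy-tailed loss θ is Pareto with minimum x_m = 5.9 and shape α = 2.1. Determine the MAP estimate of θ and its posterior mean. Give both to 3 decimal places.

MAP = 5.900, posterior mean = 11.264

The Pareto density is strictly decreasing on [x_m, ∞), so the mode is x_m = 5.900.
Mean = α·x_m/(α−1) = 2.1·5.9/1.1 = 11.264.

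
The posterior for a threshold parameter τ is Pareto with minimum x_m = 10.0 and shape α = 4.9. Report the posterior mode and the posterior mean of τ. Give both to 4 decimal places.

τ_MAP = 10.0000, E[τ|data] = 12.5641

The Pareto density is strictly decreasing on [x_m, ∞), so the mode is x_m = 10.0000.
Mean = α·x_m/(α−1) = 4.9·10.0/3.9 = 12.5641.
The mean is pulled above the mode by the posterior's right skew.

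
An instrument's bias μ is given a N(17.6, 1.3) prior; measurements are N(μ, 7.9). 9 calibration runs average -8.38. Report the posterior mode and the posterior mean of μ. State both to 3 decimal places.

Posterior for μ is Normal. Precision-weighted mean: (1/1.3·17.6 + 9/7.9·-8.38) / (1/1.3 + 9/7.9) = 2.092.
A Normal posterior is symmetric, so mode = mean.

MAP: 2.092. Posterior mean: 2.092.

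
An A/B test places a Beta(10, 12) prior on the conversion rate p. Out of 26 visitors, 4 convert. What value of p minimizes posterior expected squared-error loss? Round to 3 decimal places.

0.292

Posterior: Beta(10+4, 12+22) = Beta(14, 34).
Mode = (14−1)/(14+34−2) = 13/46 = 0.283.
Mean = 14/(14+34) = 14/48 = 0.292.
Squared-error loss ⇒ the optimal estimator is the posterior mean.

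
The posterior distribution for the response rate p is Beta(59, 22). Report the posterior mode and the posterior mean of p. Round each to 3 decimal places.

p_MAP = 0.734, E[p|data] = 0.728

Mode = (59−1)/(59+22−2) = 58/79 = 0.734.
Mean = 59/(59+22) = 59/81 = 0.728.
The mean is pulled below the mode by the posterior's left skew.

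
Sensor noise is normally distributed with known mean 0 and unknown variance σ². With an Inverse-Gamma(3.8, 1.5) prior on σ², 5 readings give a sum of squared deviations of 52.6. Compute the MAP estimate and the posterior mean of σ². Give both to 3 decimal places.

Posterior: Inverse-Gamma(shape = 3.8+5/2 = 6.3, scale = 1.5+52.6/2 = 27.8).
Mode = β/(α+1) = 27.8/7.3 = 3.808.
Mean = β/(α−1) = 27.8/5.3 = 5.245.

MAP: 3.808. Posterior mean: 5.245.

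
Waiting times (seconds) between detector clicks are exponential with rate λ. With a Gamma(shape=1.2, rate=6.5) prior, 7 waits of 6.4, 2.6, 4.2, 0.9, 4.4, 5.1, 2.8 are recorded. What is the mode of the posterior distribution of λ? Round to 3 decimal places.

Σ times = 26.4. Posterior: Gamma(shape = 1.2+7 = 8.2, rate = 6.5+26.4 = 32.9).
Mode = (α−1)/β = 7.2/32.9 = 0.219.
Mean = α/β = 8.2/32.9 = 0.249.
This is the posterior mode — the MAP estimate.

0.219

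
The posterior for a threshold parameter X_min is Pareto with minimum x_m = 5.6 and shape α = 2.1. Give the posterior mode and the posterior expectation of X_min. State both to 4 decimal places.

posterior mode = 5.6000, posterior expectation = 10.6909

The Pareto density is strictly decreasing on [x_m, ∞), so the mode is x_m = 5.6000.
Mean = α·x_m/(α−1) = 2.1·5.6/1.1 = 10.6909.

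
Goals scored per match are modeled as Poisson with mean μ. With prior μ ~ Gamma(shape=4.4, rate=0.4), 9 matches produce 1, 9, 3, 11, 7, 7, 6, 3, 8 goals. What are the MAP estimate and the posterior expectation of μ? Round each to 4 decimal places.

Σ counts = 55. Posterior: Gamma(shape = 4.4+55 = 59.4, rate = 0.4+9 = 9.4).
Mode = (α−1)/β = 58.4/9.4 = 6.2128.
Mean = α/β = 59.4/9.4 = 6.3191.
The posterior is right-skewed, so the mean exceeds the mode.

MAP estimate = 6.2128, posterior expectation = 6.3191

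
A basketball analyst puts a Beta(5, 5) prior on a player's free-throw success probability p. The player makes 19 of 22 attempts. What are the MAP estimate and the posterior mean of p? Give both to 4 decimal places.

Posterior: Beta(5+19, 5+3) = Beta(24, 8).
Mode = (24−1)/(24+8−2) = 23/30 = 0.7667.
Mean = 24/(24+8) = 24/32 = 0.7500.
The posterior is left-skewed, so the mode exceeds the mean.

MAP: 0.7667. Posterior mean: 0.7500.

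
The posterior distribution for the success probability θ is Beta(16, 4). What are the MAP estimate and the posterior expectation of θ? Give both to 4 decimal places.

Mode = (16−1)/(16+4−2) = 15/18 = 0.8333.
Mean = 16/(16+4) = 16/20 = 0.8000.

MAP estimate = 0.8333, posterior expectation = 0.8000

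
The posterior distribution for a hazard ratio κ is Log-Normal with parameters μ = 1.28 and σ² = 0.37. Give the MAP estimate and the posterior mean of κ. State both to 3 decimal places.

Mode = exp(μ − σ²) = exp(0.91) = 2.484.
Mean = exp(μ + σ²/2) = exp(1.465) = 4.328.

MAP = 2.484; posterior mean = 4.328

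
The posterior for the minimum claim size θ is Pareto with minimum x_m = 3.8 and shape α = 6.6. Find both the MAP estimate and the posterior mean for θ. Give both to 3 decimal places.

The Pareto density is strictly decreasing on [x_m, ∞), so the mode is x_m = 3.800.
Mean = α·x_m/(α−1) = 6.6·3.8/5.6 = 4.479.

MAP: 3.800. Posterior mean: 4.479.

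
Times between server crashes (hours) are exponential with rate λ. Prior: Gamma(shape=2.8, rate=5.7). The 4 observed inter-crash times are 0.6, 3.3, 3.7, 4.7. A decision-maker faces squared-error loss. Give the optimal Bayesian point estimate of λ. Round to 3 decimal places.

0.378

Σ times = 12.3. Posterior: Gamma(shape = 2.8+4 = 6.8, rate = 5.7+12.3 = 18.0).
Mode = (α−1)/β = 5.8/18.0 = 0.322.
Mean = α/β = 6.8/18.0 = 0.378.
Squared-error loss ⇒ the optimal estimator is the posterior mean.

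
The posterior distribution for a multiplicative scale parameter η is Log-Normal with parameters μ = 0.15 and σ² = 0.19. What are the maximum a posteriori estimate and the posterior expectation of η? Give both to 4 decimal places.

MAP = 0.9608; posterior mean = 1.2776

Mode = exp(μ − σ²) = exp(-0.04) = 0.9608.
Mean = exp(μ + σ²/2) = exp(0.245) = 1.2776.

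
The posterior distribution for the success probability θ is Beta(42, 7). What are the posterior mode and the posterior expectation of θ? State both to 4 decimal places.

MAP = 0.8723, posterior mean = 0.8571

Mode = (42−1)/(42+7−2) = 41/47 = 0.8723.
Mean = 42/(42+7) = 42/49 = 0.8571.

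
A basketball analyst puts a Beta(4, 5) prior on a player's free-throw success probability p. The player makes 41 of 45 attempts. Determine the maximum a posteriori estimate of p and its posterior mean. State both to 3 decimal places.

MAP: 0.846. Posterior mean: 0.833.

Posterior: Beta(4+41, 5+4) = Beta(45, 9).
Mode = (45−1)/(45+9−2) = 44/52 = 0.846.
Mean = 45/(45+9) = 45/54 = 0.833.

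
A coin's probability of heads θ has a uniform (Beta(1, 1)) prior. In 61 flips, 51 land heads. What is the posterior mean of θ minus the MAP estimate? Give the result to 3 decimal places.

-0.011

Posterior: Beta(1+51, 1+10) = Beta(52, 11).
Mode = (52−1)/(52+11−2) = 51/61 = 0.836.
With a flat prior the MAP equals the MLE, 51/61.
Mean = 52/(52+11) = 52/63 = 0.825.
Difference = 0.825 − 0.836 = -0.011.
The mean is pulled below the mode by the posterior's left skew.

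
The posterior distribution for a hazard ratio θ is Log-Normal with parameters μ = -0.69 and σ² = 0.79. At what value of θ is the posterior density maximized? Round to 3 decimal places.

Mode = exp(μ − σ²) = exp(-1.48) = 0.228.
Mean = exp(μ + σ²/2) = exp(-0.295) = 0.745.
This is the posterior mode — the MAP estimate.

0.228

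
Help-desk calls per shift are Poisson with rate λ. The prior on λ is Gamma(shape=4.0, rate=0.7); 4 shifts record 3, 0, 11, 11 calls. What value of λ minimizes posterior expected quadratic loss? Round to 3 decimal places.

Σ counts = 25. Posterior: Gamma(shape = 4.0+25 = 29.0, rate = 0.7+4 = 4.7).
Mode = (α−1)/β = 28.0/4.7 = 5.957.
Mean = α/β = 29.0/4.7 = 6.170.
Quadratic loss ⇒ the optimal estimator is the posterior mean.

6.170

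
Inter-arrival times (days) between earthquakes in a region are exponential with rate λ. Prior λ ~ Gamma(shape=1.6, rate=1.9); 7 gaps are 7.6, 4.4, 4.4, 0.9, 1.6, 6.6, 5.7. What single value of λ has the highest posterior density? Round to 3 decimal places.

0.230

Σ times = 31.2. Posterior: Gamma(shape = 1.6+7 = 8.6, rate = 1.9+31.2 = 33.1).
Mode = (α−1)/β = 7.6/33.1 = 0.230.
Mean = α/β = 8.6/33.1 = 0.260.
This is the posterior mode — the MAP estimate.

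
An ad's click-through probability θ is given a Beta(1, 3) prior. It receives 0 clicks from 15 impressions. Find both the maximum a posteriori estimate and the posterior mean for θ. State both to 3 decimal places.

MAP: 0.000. Posterior mean: 0.053.

Posterior: Beta(1+0, 3+15) = Beta(1, 18).
Since α = 1 ≤ 1 and β > 1, the Beta density is monotone decreasing on [0,1]; the mode is at 0.
Mean = 1/(1+18) = 0.053.
The posterior is right-skewed, so the mean exceeds the mode.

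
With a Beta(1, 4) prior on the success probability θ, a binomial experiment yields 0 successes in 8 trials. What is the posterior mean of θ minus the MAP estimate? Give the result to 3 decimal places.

Posterior: Beta(1+0, 4+8) = Beta(1, 12).
Since α = 1 ≤ 1 and β > 1, the Beta density is monotone decreasing on [0,1]; the mode is at 0.
Mean = 1/(1+12) = 0.077.
Difference = 0.077 − 0.000 = 0.077.
The mean is pulled above the mode by the posterior's right skew.

0.077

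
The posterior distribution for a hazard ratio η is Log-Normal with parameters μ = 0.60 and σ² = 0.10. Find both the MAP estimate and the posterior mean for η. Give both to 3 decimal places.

MAP = 1.649, posterior mean = 1.916

Mode = exp(μ − σ²) = exp(0.50) = 1.649.
Mean = exp(μ + σ²/2) = exp(0.650) = 1.916.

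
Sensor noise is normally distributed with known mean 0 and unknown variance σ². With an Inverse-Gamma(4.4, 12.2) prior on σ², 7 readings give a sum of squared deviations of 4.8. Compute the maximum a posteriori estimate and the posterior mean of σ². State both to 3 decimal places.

maximum a posteriori estimate = 1.640, posterior mean = 2.116

Posterior: Inverse-Gamma(shape = 4.4+7/2 = 7.9, scale = 12.2+4.8/2 = 14.6).
Mode = β/(α+1) = 14.6/8.9 = 1.640.
Mean = β/(α−1) = 14.6/6.9 = 2.116.
Right-skewed posterior ⇒ mode < mean.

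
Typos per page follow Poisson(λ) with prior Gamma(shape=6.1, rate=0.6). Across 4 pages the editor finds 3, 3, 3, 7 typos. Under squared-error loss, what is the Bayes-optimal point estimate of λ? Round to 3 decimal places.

Σ counts = 16. Posterior: Gamma(shape = 6.1+16 = 22.1, rate = 0.6+4 = 4.6).
Mode = (α−1)/β = 21.1/4.6 = 4.587.
Mean = α/β = 22.1/4.6 = 4.804.
Squared-error loss ⇒ the optimal estimator is the posterior mean.

4.804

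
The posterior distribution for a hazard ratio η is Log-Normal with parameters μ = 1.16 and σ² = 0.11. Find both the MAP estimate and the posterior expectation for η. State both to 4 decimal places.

Mode = exp(μ − σ²) = exp(1.05) = 2.8577.
Mean = exp(μ + σ²/2) = exp(1.215) = 3.3703.

MAP estimate = 2.8577, posterior expectation = 3.3703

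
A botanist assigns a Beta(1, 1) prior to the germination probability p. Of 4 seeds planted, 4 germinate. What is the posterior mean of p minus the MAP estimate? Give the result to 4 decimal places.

-0.1667

Posterior: Beta(1+4, 1+0) = Beta(5, 1).
Since β = 1 ≤ 1 and α > 1, the Beta density is monotone increasing on [0,1]; the mode is at 1.
Mean = 5/(5+1) = 0.8333.
Difference = 0.8333 − 1.0000 = -0.1667.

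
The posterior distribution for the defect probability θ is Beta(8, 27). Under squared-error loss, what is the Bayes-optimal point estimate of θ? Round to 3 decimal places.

0.229

Mode = (8−1)/(8+27−2) = 7/33 = 0.212.
Mean = 8/(8+27) = 8/35 = 0.229.
Squared-error loss ⇒ the optimal estimator is the posterior mean.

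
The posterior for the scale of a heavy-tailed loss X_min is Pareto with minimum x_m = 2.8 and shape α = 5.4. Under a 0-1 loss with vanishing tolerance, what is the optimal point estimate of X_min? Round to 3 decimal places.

The Pareto density is strictly decreasing on [x_m, ∞), so the mode is x_m = 2.800.
Mean = α·x_m/(α−1) = 5.4·2.8/4.4 = 3.436.
This is the posterior mode — the MAP estimate.

2.800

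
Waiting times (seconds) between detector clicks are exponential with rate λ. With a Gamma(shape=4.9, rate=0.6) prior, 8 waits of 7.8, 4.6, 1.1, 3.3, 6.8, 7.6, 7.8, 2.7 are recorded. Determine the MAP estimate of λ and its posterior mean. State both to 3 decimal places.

Σ times = 41.7. Posterior: Gamma(shape = 4.9+8 = 12.9, rate = 0.6+41.7 = 42.3).
Mode = (α−1)/β = 11.9/42.3 = 0.281.
Mean = α/β = 12.9/42.3 = 0.305.
Right-skewed posterior ⇒ mode < mean.

MAP estimate = 0.281, posterior mean = 0.305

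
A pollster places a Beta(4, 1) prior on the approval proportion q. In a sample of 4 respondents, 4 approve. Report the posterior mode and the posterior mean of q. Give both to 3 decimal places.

q_MAP = 1.000, E[q|data] = 0.889

Posterior: Beta(4+4, 1+0) = Beta(8, 1).
Since β = 1 ≤ 1 and α > 1, the Beta density is monotone increasing on [0,1]; the mode is at 1.
Mean = 8/(8+1) = 0.889.
The posterior is left-skewed, so the mode exceeds the mean.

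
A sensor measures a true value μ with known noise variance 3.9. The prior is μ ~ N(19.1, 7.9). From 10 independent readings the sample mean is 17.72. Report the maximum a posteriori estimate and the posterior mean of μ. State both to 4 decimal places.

Posterior for μ is Normal. Precision-weighted mean: (1/7.9·19.1 + 10/3.9·17.72) / (1/7.9 + 10/3.9) = 17.7849.
A Normal posterior is symmetric, so mode = mean.

maximum a posteriori estimate = 17.7849, posterior mean = 17.7849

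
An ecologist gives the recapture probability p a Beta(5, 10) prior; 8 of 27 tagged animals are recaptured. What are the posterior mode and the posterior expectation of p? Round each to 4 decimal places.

MAP: 0.3000. Posterior mean: 0.3095.

Posterior: Beta(5+8, 10+19) = Beta(13, 29).
Mode = (13−1)/(13+29−2) = 12/40 = 0.3000.
Mean = 13/(13+29) = 13/42 = 0.3095.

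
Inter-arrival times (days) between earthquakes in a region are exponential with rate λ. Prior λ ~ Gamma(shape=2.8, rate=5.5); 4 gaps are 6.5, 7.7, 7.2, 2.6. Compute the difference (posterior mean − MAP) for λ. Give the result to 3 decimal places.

0.034

Σ times = 24.0. Posterior: Gamma(shape = 2.8+4 = 6.8, rate = 5.5+24.0 = 29.5).
Mode = (α−1)/β = 5.8/29.5 = 0.197.
Mean = α/β = 6.8/29.5 = 0.231.
Difference = 0.231 − 0.197 = 0.034.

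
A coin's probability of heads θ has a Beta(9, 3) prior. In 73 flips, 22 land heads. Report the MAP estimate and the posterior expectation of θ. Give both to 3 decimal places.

MAP = 0.361, posterior mean = 0.365

Posterior: Beta(9+22, 3+51) = Beta(31, 54).
Mode = (31−1)/(31+54−2) = 30/83 = 0.361.
Mean = 31/(31+54) = 31/85 = 0.365.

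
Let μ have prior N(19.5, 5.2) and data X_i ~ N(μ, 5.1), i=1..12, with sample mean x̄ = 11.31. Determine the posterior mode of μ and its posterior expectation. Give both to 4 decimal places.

Posterior for μ is Normal. Precision-weighted mean: (1/5.2·19.5 + 12/5.1·11.31) / (1/5.2 + 12/5.1) = 11.9288.
A Normal posterior is symmetric, so mode = mean.

MAP: 11.9288. Posterior mean: 11.9288.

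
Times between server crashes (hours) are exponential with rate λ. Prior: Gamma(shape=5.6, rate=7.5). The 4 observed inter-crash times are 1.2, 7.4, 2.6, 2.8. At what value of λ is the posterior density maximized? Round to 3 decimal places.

0.400

Σ times = 14.0. Posterior: Gamma(shape = 5.6+4 = 9.6, rate = 7.5+14.0 = 21.5).
Mode = (α−1)/β = 8.6/21.5 = 0.400.
Mean = α/β = 9.6/21.5 = 0.447.
This is the posterior mode — the MAP estimate.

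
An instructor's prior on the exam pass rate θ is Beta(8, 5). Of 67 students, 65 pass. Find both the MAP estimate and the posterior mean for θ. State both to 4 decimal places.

MAP = 0.9231, posterior mean = 0.9125

Posterior: Beta(8+65, 5+2) = Beta(73, 7).
Mode = (73−1)/(73+7−2) = 72/78 = 0.9231.
Mean = 73/(73+7) = 73/80 = 0.9125.
Left-skewed posterior ⇒ mean < mode.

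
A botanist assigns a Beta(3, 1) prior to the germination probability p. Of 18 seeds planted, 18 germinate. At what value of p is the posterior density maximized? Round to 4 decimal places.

1.0000

Posterior: Beta(3+18, 1+0) = Beta(21, 1).
Since β = 1 ≤ 1 and α > 1, the Beta density is monotone increasing on [0,1]; the mode is at 1.
Mean = 21/(21+1) = 0.9545.
This is the posterior mode — the MAP estimate.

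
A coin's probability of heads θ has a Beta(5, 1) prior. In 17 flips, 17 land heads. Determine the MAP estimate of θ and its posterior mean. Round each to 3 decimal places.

MAP: 1.000. Posterior mean: 0.957.

Posterior: Beta(5+17, 1+0) = Beta(22, 1).
Since β = 1 ≤ 1 and α > 1, the Beta density is monotone increasing on [0,1]; the mode is at 1.
Mean = 22/(22+1) = 0.957.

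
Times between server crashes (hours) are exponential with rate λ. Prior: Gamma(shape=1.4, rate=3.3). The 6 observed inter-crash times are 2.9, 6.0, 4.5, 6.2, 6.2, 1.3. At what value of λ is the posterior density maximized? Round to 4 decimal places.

0.2105

Σ times = 27.1. Posterior: Gamma(shape = 1.4+6 = 7.4, rate = 3.3+27.1 = 30.4).
Mode = (α−1)/β = 6.4/30.4 = 0.2105.
Mean = α/β = 7.4/30.4 = 0.2434.
This is the posterior mode — the MAP estimate.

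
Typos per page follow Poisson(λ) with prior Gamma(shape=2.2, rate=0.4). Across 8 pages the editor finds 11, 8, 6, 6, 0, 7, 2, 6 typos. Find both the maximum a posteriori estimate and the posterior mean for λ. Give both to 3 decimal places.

maximum a posteriori estimate = 5.619, posterior mean = 5.738

Σ counts = 46. Posterior: Gamma(shape = 2.2+46 = 48.2, rate = 0.4+8 = 8.4).
Mode = (α−1)/β = 47.2/8.4 = 5.619.
Mean = α/β = 48.2/8.4 = 5.738.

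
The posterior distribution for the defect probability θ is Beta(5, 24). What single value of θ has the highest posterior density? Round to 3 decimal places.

Mode = (5−1)/(5+24−2) = 4/27 = 0.148.
Mean = 5/(5+24) = 5/29 = 0.172.
This is the posterior mode — the MAP estimate.

0.148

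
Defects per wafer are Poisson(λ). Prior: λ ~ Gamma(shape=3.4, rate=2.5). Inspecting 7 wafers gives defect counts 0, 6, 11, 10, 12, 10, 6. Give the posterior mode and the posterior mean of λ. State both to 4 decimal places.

posterior mode = 6.0421, posterior mean = 6.1474

Σ counts = 55. Posterior: Gamma(shape = 3.4+55 = 58.4, rate = 2.5+7 = 9.5).
Mode = (α−1)/β = 57.4/9.5 = 6.0421.
Mean = α/β = 58.4/9.5 = 6.1474.
The posterior is right-skewed, so the mean exceeds the mode.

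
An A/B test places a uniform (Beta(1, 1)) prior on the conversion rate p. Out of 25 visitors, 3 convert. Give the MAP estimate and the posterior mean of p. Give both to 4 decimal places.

Posterior: Beta(1+3, 1+22) = Beta(4, 23).
Mode = (4−1)/(4+23−2) = 3/25 = 0.1200.
With a flat prior the MAP equals the MLE, 3/25.
Mean = 4/(4+23) = 4/27 = 0.1481.
The mean is pulled above the mode by the posterior's right skew.

MAP estimate = 0.1200, posterior mean = 0.1481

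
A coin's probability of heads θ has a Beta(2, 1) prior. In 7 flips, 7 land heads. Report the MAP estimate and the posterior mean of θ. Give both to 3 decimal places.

Posterior: Beta(2+7, 1+0) = Beta(9, 1).
Since β = 1 ≤ 1 and α > 1, the Beta density is monotone increasing on [0,1]; the mode is at 1.
Mean = 9/(9+1) = 0.900.
The mean is pulled below the mode by the posterior's left skew.

MAP = 1.000; posterior mean = 0.900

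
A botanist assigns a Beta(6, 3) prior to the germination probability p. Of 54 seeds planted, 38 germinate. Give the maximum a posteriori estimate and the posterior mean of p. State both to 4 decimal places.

Posterior: Beta(6+38, 3+16) = Beta(44, 19).
Mode = (44−1)/(44+19−2) = 43/61 = 0.7049.
Mean = 44/(44+19) = 44/63 = 0.6984.

MAP = 0.7049, posterior mean = 0.6984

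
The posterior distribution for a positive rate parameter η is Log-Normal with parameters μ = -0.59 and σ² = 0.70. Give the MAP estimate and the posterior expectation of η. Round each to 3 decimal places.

Mode = exp(μ − σ²) = exp(-1.29) = 0.275.
Mean = exp(μ + σ²/2) = exp(-0.240) = 0.787.

MAP = 0.275, posterior mean = 0.787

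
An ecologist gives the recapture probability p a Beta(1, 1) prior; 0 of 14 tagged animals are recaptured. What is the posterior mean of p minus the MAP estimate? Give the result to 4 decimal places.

Posterior: Beta(1+0, 1+14) = Beta(1, 15).
Since α = 1 ≤ 1 and β > 1, the Beta density is monotone decreasing on [0,1]; the mode is at 0.
Mean = 1/(1+15) = 0.0625.
Difference = 0.0625 − 0.0000 = 0.0625.

0.0625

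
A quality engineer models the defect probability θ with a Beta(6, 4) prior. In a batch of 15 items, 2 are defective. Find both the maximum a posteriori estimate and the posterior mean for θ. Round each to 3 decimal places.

Posterior: Beta(6+2, 4+13) = Beta(8, 17).
Mode = (8−1)/(8+17−2) = 7/23 = 0.304.
Mean = 8/(8+17) = 8/25 = 0.320.

MAP: 0.304. Posterior mean: 0.320.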